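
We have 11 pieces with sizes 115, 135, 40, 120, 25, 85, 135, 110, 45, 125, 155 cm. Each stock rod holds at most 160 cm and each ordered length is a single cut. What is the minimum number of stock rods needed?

Total = 155 + 135 + 135 + 125 + 120 + 115 + 110 + 85 + 45 + 40 + 25 = 1090 cm.
Lower bound: ⌈1090/160⌉ = 7 stock rods.
Also, 8 pieces each exceed 80 cm, and no two of those can share a stock rod, so at least 8 stock rods are needed.
A packing using 8 stock rods:
  stock rod 1: 155 = 155
  stock rod 2: 135 + 25 = 160
  stock rod 3: 135 = 135
  stock rod 4: 125 = 125
  stock rod 5: 120 + 40 = 160
  stock rod 6: 115 + 45 = 160
  stock rod 7: 110 = 110
  stock rod 8: 85 = 85
This matches the lower bound, so 8 is optimal.

8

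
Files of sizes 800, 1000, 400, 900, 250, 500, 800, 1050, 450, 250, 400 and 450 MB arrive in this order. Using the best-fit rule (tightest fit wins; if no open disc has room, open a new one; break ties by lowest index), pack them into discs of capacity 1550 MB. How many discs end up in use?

  800 → disc 1 (new)  [load 800/1550]
  1000 → disc 2 (new)  [load 1000/1550]
  400 → disc 2  [load 1400/1550]
  900 → disc 3 (new)  [load 900/1550]
  250 → disc 3  [load 1150/1550]
  500 → disc 1  [load 1300/1550]
  800 → disc 4 (new)  [load 800/1550]
  1050 → disc 5 (new)  [load 1050/1550]
  450 → disc 5  [load 1500/1550]
  250 → disc 1  [load 1550/1550]
  400 → disc 3  [load 1550/1550]
  450 → disc 4  [load 1250/1550]
5 discs opened.

5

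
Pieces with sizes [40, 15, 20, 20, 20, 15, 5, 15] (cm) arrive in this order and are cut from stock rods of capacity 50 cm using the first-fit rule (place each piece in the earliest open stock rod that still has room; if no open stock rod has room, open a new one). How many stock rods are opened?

4

  40 → stock rod 1 (new)  [load 40/50]
  15 → stock rod 2 (new)  [load 15/50]
  20 → stock rod 2  [load 35/50]
  20 → stock rod 3 (new)  [load 20/50]
  20 → stock rod 3  [load 40/50]
  15 → stock rod 2  [load 50/50]
  5 → stock rod 1  [load 45/50]
  15 → stock rod 4 (new)  [load 15/50]
4 stock rods opened.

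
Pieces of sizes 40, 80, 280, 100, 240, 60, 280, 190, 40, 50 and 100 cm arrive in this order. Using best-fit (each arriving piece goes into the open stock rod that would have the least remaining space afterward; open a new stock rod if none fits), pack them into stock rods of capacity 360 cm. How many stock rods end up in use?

5

  40 → stock rod 1 (new)  [load 40/360]
  80 → stock rod 1  [load 120/360]
  280 → stock rod 2 (new)  [load 280/360]
  100 → stock rod 1  [load 220/360]
  240 → stock rod 3 (new)  [load 240/360]
  60 → stock rod 2  [load 340/360]
  280 → stock rod 4 (new)  [load 280/360]
  190 → stock rod 5 (new)  [load 190/360]
  40 → stock rod 4  [load 320/360]
  50 → stock rod 3  [load 290/360]
  100 → stock rod 1  [load 320/360]
5 stock rods opened.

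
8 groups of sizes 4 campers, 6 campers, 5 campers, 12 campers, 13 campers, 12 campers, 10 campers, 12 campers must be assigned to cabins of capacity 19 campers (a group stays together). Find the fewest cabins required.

Total = 13 + 12 + 12 + 12 + 10 + 6 + 5 + 4 = 74 campers.
Lower bound: ⌈74/19⌉ = 4 cabins.
Also, 5 groups each exceed 19/2 campers, and no two of those can share a cabin, so at least 5 cabins are needed.
A packing using 5 cabins:
  cabin 1: 13 + 6 = 19
  cabin 2: 12 + 5 = 17
  cabin 3: 12 + 4 = 16
  cabin 4: 12 = 12
  cabin 5: 10 = 10
This matches the lower bound, so 5 is optimal.

5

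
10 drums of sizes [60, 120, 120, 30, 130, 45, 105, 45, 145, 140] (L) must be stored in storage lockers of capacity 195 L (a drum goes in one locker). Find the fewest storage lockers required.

Total = 145 + 140 + 130 + 120 + 120 + 105 + 60 + 45 + 45 + 30 = 940 L.
Lower bound: ⌈940/195⌉ = 5 storage lockers.
Also, 6 drums each exceed 195/2 L, and no two of those can share a locker, so at least 6 storage lockers are needed.
A packing using 6 storage lockers:
  locker 1: 145 + 45 = 190
  locker 2: 140 + 45 = 185
  locker 3: 130 + 60 = 190
  locker 4: 120 + 30 = 150
  locker 5: 120 = 120
  locker 6: 105 = 105
This matches the lower bound, so 6 is optimal.

6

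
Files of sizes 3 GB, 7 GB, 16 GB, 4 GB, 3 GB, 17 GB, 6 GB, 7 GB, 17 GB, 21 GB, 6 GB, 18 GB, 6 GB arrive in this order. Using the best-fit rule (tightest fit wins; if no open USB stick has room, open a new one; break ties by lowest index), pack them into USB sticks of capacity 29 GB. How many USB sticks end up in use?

  3 → USB stick 1 (new)  [load 3/29]
  7 → USB stick 1  [load 10/29]
  16 → USB stick 1  [load 26/29]
  4 → USB stick 2 (new)  [load 4/29]
  3 → USB stick 1  [load 29/29]
  17 → USB stick 2  [load 21/29]
  6 → USB stick 2  [load 27/29]
  7 → USB stick 3 (new)  [load 7/29]
  17 → USB stick 3  [load 24/29]
  21 → USB stick 4 (new)  [load 21/29]
  6 → USB stick 4  [load 27/29]
  18 → USB stick 5 (new)  [load 18/29]
  6 → USB stick 5  [load 24/29]
5 USB sticks opened.

5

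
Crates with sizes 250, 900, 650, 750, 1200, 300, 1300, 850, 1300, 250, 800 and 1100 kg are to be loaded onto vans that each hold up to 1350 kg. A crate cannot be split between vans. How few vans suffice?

Total = 1300 + 1300 + 1200 + 1100 + 900 + 850 + 800 + 750 + 650 + 300 + 250 + 250 = 9650 kg.
Lower bound: ⌈9650/1350⌉ = 8 vans.
A packing using 9 vans:
  van 1: 1300 = 1300
  van 2: 1300 = 1300
  van 3: 1200 = 1200
  van 4: 1100 + 250 = 1350
  van 5: 900 + 300 = 1200
  van 6: 850 + 250 = 1100
  van 7: 800 = 800
  van 8: 750 = 750
  van 9: 650 = 650
No arrangement into 8 vans stays within capacity, so 9 is optimal.

9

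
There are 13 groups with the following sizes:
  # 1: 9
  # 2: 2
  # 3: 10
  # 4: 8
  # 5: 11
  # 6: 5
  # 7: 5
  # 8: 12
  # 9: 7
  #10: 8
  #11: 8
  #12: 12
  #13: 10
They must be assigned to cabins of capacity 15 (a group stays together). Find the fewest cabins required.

9

Total = 12 + 12 + 11 + 10 + 10 + 9 + 8 + 8 + 8 + 7 + 5 + 5 + 2 = 107.
Lower bound: ⌈107/15⌉ = 8 cabins.
Also, 9 groups each exceed 15/2, and no two of those can share a cabin, so at least 9 cabins are needed.
A packing using 9 cabins:
  cabin 1: 12 + 2 = 14
  cabin 2: 12 = 12
  cabin 3: 11 = 11
  cabin 4: 10 + 5 = 15
  cabin 5: 10 + 5 = 15
  cabin 6: 9 = 9
  cabin 7: 8 + 7 = 15
  cabin 8: 8 = 8
  cabin 9: 8 = 8
This matches the lower bound, so 9 is optimal.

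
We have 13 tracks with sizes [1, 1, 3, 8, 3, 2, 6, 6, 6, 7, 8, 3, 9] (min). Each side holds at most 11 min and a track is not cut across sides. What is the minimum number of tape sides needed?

7

Total = 9 + 8 + 8 + 7 + 6 + 6 + 6 + 3 + 3 + 3 + 2 + 1 + 1 = 63 min.
Lower bound: ⌈63/11⌉ = 6 tape sides.
Also, 7 tracks each exceed 11/2 min, and no two of those can share a side, so at least 7 tape sides are needed.
A packing using 7 tape sides:
  side 1: 9 + 2 = 11
  side 2: 8 + 3 = 11
  side 3: 8 + 3 = 11
  side 4: 7 + 3 + 1 = 11
  side 5: 6 + 1 = 7
  side 6: 6 = 6
  side 7: 6 = 6
This matches the lower bound, so 7 is optimal.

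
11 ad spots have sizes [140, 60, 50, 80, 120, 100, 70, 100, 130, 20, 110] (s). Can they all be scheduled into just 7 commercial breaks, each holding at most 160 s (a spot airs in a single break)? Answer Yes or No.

A valid assignment using 7 commercial breaks:
  break 1: 140 + 20 = 160
  break 2: 130 = 130
  break 3: 120 = 120
  break 4: 110 + 50 = 160
  break 5: 100 + 60 = 160
  break 6: 100 = 100
  break 7: 80 + 70 = 150
Every load is within 160 s, so 7 commercial breaks suffice.

Yes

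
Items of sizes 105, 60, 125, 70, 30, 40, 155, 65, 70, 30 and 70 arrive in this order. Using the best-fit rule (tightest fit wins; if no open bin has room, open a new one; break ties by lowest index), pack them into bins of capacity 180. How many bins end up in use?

  105 → bin 1 (new)  [load 105/180]
  60 → bin 1  [load 165/180]
  125 → bin 2 (new)  [load 125/180]
  70 → bin 3 (new)  [load 70/180]
  30 → bin 2  [load 155/180]
  40 → bin 3  [load 110/180]
  155 → bin 4 (new)  [load 155/180]
  65 → bin 3  [load 175/180]
  70 → bin 5 (new)  [load 70/180]
  30 → bin 5  [load 100/180]
  70 → bin 5  [load 170/180]
5 bins opened.

5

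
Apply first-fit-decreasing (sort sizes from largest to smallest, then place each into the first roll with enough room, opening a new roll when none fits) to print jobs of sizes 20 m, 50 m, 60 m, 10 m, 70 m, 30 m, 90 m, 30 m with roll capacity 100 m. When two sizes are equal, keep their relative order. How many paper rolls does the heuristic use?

Sorted descending: 90, 70, 60, 50, 30, 30, 20, 10.
  90 → roll 1 (new)  [load 90/100]
  70 → roll 2 (new)  [load 70/100]
  60 → roll 3 (new)  [load 60/100]
  50 → roll 4 (new)  [load 50/100]
  30 → roll 2  [load 100/100]
  30 → roll 3  [load 90/100]
  20 → roll 4  [load 70/100]
  10 → roll 1  [load 100/100]
4 paper rolls opened.

4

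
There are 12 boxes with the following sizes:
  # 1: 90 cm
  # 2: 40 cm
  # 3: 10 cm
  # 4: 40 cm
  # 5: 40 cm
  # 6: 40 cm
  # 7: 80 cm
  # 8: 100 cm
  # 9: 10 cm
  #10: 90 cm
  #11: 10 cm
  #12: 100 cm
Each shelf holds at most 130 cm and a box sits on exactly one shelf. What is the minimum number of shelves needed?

Total = 100 + 100 + 90 + 90 + 80 + 40 + 40 + 40 + 40 + 10 + 10 + 10 = 650 cm.
Lower bound: ⌈650/130⌉ = 5 shelves.
A packing using 6 shelves:
  shelf 1: 100 + 10 + 10 + 10 = 130
  shelf 2: 100 = 100
  shelf 3: 90 + 40 = 130
  shelf 4: 90 + 40 = 130
  shelf 5: 80 + 40 = 120
  shelf 6: 40 = 40
No arrangement into 5 shelves stays within capacity, so 6 is optimal.

6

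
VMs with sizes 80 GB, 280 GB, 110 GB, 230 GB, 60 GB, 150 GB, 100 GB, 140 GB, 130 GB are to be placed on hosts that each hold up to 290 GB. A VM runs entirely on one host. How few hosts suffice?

5

Total = 280 + 230 + 150 + 140 + 130 + 110 + 100 + 80 + 60 = 1280 GB.
Lower bound: ⌈1280/290⌉ = 5 hosts.
A packing using 5 hosts:
  host 1: 280 = 280
  host 2: 230 + 60 = 290
  host 3: 150 + 140 = 290
  host 4: 130 + 110 = 240
  host 5: 100 + 80 = 180
This matches the lower bound, so 5 is optimal.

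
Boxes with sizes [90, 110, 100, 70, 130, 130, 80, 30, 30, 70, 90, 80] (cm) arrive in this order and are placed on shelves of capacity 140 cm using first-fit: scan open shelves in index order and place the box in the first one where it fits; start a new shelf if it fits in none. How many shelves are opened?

9

  90 → shelf 1 (new)  [load 90/140]
  110 → shelf 2 (new)  [load 110/140]
  100 → shelf 3 (new)  [load 100/140]
  70 → shelf 4 (new)  [load 70/140]
  130 → shelf 5 (new)  [load 130/140]
  130 → shelf 6 (new)  [load 130/140]
  80 → shelf 7 (new)  [load 80/140]
  30 → shelf 1  [load 120/140]
  30 → shelf 2  [load 140/140]
  70 → shelf 4  [load 140/140]
  90 → shelf 8 (new)  [load 90/140]
  80 → shelf 9 (new)  [load 80/140]
9 shelves opened.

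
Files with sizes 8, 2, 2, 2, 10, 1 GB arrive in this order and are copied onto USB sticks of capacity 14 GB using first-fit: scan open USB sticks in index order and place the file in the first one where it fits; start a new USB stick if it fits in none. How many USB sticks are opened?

  8 → USB stick 1 (new)  [load 8/14]
  2 → USB stick 1  [load 10/14]
  2 → USB stick 1  [load 12/14]
  2 → USB stick 1  [load 14/14]
  10 → USB stick 2 (new)  [load 10/14]
  1 → USB stick 2  [load 11/14]
2 USB sticks opened.

2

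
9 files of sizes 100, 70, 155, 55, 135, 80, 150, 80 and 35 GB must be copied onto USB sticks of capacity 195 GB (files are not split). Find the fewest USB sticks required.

Total = 155 + 150 + 135 + 100 + 80 + 80 + 70 + 55 + 35 = 860 GB.
Lower bound: ⌈860/195⌉ = 5 USB sticks.
A packing using 5 USB sticks:
  USB stick 1: 155 + 35 = 190
  USB stick 2: 150 = 150
  USB stick 3: 135 + 55 = 190
  USB stick 4: 100 + 80 = 180
  USB stick 5: 80 + 70 = 150
This matches the lower bound, so 5 is optimal.

5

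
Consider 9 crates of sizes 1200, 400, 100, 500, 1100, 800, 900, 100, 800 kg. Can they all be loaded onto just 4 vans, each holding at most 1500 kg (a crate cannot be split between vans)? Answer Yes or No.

No

Total = 5900 kg; ⌈5900/1500⌉ = 4.
5 crates each exceed half the capacity and cannot share a van, forcing at least 5 vans.
At least 5 vans are required, but only 4 are allowed.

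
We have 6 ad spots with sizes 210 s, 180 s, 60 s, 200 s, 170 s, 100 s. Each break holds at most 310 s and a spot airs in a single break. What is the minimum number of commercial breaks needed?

4

Total = 210 + 200 + 180 + 170 + 100 + 60 = 920 s.
Lower bound: ⌈920/310⌉ = 3 commercial breaks.
Also, 4 ad spots each exceed 155 s, and no two of those can share a break, so at least 4 commercial breaks are needed.
A packing using 4 commercial breaks:
  break 1: 210 + 100 = 310
  break 2: 200 + 60 = 260
  break 3: 180 = 180
  break 4: 170 = 170
This matches the lower bound, so 4 is optimal.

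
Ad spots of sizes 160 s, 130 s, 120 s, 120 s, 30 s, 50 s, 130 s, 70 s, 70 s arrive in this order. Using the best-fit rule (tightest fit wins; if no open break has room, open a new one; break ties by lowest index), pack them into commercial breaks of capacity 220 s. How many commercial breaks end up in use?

5

  160 → break 1 (new)  [load 160/220]
  130 → break 2 (new)  [load 130/220]
  120 → break 3 (new)  [load 120/220]
  120 → break 4 (new)  [load 120/220]
  30 → break 1  [load 190/220]
  50 → break 2  [load 180/220]
  130 → break 5 (new)  [load 130/220]
  70 → break 5  [load 200/220]
  70 → break 3  [load 190/220]
5 commercial breaks opened.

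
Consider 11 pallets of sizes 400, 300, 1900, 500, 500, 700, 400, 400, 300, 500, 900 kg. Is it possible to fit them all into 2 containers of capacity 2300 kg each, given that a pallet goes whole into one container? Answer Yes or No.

Total = 6800 kg; ⌈6800/2300⌉ = 3.
At least 3 containers are required, but only 2 are allowed.

No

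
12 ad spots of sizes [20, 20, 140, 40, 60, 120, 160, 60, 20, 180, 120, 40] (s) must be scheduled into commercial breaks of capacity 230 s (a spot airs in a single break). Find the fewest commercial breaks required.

Total = 180 + 160 + 140 + 120 + 120 + 60 + 60 + 40 + 40 + 20 + 20 + 20 = 980 s.
Lower bound: ⌈980/230⌉ = 5 commercial breaks.
A packing using 5 commercial breaks:
  break 1: 180 + 40 = 220
  break 2: 160 + 60 = 220
  break 3: 140 + 60 + 20 = 220
  break 4: 120 + 40 + 20 + 20 = 200
  break 5: 120 = 120
This matches the lower bound, so 5 is optimal.

5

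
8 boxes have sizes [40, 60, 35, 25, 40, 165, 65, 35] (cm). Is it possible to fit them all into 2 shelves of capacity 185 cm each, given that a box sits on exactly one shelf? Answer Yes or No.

No

Total = 465 cm; ⌈465/185⌉ = 3.
At least 3 shelves are required, but only 2 are allowed.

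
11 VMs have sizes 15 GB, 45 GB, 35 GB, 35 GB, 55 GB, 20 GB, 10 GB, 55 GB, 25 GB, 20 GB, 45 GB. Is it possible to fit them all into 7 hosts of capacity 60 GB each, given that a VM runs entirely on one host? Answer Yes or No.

Yes

A valid assignment using 7 hosts:
  host 1: 55 = 55
  host 2: 55 = 55
  host 3: 45 + 15 = 60
  host 4: 45 + 10 = 55
  host 5: 35 + 25 = 60
  host 6: 35 + 20 = 55
  host 7: 20 = 20
Every load is within 60 GB, so 7 hosts suffice.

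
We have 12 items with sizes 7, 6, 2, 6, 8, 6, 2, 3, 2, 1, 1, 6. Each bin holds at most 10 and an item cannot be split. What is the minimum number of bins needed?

6

Total = 8 + 7 + 6 + 6 + 6 + 6 + 3 + 2 + 2 + 2 + 1 + 1 = 50.
Lower bound: ⌈50/10⌉ = 5 bins.
Also, 6 items each exceed 5, and no two of those can share a bin, so at least 6 bins are needed.
A packing using 6 bins:
  bin 1: 8 + 2 = 10
  bin 2: 7 + 3 = 10
  bin 3: 6 + 2 + 2 = 10
  bin 4: 6 + 1 + 1 = 8
  bin 5: 6 = 6
  bin 6: 6 = 6
This matches the lower bound, so 6 is optimal.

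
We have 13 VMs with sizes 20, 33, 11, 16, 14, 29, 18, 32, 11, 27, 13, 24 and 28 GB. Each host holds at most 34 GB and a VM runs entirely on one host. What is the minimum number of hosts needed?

Total = 33 + 32 + 29 + 28 + 27 + 24 + 20 + 18 + 16 + 14 + 13 + 11 + 11 = 276 GB.
Lower bound: ⌈276/34⌉ = 9 hosts.
A packing using 10 hosts:
  host 1: 33 = 33
  host 2: 32 = 32
  host 3: 29 = 29
  host 4: 28 = 28
  host 5: 27 = 27
  host 6: 24 = 24
  host 7: 20 + 14 = 34
  host 8: 18 + 16 = 34
  host 9: 13 + 11 = 24
  host 10: 11 = 11
No arrangement into 9 hosts stays within capacity, so 10 is optimal.

10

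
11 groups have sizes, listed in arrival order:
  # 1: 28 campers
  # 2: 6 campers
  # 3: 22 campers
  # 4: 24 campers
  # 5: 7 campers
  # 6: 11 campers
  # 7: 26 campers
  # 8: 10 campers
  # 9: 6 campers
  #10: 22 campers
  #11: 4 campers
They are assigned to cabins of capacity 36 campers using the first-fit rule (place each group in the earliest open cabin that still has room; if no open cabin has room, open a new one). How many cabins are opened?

5

  28 → cabin 1 (new)  [load 28/36]
  6 → cabin 1  [load 34/36]
  22 → cabin 2 (new)  [load 22/36]
  24 → cabin 3 (new)  [load 24/36]
  7 → cabin 2  [load 29/36]
  11 → cabin 3  [load 35/36]
  26 → cabin 4 (new)  [load 26/36]
  10 → cabin 4  [load 36/36]
  6 → cabin 2  [load 35/36]
  22 → cabin 5 (new)  [load 22/36]
  4 → cabin 5  [load 26/36]
5 cabins opened.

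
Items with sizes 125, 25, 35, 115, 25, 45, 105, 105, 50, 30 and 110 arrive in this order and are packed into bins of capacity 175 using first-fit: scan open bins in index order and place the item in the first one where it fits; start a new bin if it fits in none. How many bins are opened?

  125 → bin 1 (new)  [load 125/175]
  25 → bin 1  [load 150/175]
  35 → bin 2 (new)  [load 35/175]
  115 → bin 2  [load 150/175]
  25 → bin 1  [load 175/175]
  45 → bin 3 (new)  [load 45/175]
  105 → bin 3  [load 150/175]
  105 → bin 4 (new)  [load 105/175]
  50 → bin 4  [load 155/175]
  30 → bin 5 (new)  [load 30/175]
  110 → bin 5  [load 140/175]
5 bins opened.

5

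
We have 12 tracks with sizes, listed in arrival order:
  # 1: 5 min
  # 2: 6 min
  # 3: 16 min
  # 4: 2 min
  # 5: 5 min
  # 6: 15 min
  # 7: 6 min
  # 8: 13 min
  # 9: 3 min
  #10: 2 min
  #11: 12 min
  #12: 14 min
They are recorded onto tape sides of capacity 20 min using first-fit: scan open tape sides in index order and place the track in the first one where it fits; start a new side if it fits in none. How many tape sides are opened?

  5 → side 1 (new)  [load 5/20]
  6 → side 1  [load 11/20]
  16 → side 2 (new)  [load 16/20]
  2 → side 1  [load 13/20]
  5 → side 1  [load 18/20]
  15 → side 3 (new)  [load 15/20]
  6 → side 4 (new)  [load 6/20]
  13 → side 4  [load 19/20]
  3 → side 2  [load 19/20]
  2 → side 1  [load 20/20]
  12 → side 5 (new)  [load 12/20]
  14 → side 6 (new)  [load 14/20]
6 tape sides opened.

6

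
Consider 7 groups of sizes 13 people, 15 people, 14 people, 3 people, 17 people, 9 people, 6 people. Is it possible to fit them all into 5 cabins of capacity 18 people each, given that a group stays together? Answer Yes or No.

Yes

A valid assignment using 5 cabins:
  cabin 1: 17 = 17
  cabin 2: 15 + 3 = 18
  cabin 3: 14 = 14
  cabin 4: 13 = 13
  cabin 5: 9 + 6 = 15
Every load is within 18 people, so 5 cabins suffice.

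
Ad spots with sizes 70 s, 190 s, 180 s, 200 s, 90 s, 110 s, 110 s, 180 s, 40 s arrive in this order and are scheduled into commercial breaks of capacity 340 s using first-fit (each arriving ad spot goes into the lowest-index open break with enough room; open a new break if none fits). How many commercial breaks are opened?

  70 → break 1 (new)  [load 70/340]
  190 → break 1  [load 260/340]
  180 → break 2 (new)  [load 180/340]
  200 → break 3 (new)  [load 200/340]
  90 → break 2  [load 270/340]
  110 → break 3  [load 310/340]
  110 → break 4 (new)  [load 110/340]
  180 → break 4  [load 290/340]
  40 → break 1  [load 300/340]
4 commercial breaks opened.

4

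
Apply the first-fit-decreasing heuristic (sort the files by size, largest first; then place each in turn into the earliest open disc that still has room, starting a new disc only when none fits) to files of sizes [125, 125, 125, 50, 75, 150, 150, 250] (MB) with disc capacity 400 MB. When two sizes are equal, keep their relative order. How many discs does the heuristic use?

Sorted descending: 250, 150, 150, 125, 125, 125, 75, 50.
  250 → disc 1 (new)  [load 250/400]
  150 → disc 1  [load 400/400]
  150 → disc 2 (new)  [load 150/400]
  125 → disc 2  [load 275/400]
  125 → disc 2  [load 400/400]
  125 → disc 3 (new)  [load 125/400]
  75 → disc 3  [load 200/400]
  50 → disc 3  [load 250/400]
3 discs opened.

3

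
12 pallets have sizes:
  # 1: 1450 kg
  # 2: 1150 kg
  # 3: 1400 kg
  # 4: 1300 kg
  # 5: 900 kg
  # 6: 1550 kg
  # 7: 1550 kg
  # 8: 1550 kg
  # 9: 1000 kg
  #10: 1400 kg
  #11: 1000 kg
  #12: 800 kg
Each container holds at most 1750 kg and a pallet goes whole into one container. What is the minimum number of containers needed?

Total = 1550 + 1550 + 1550 + 1450 + 1400 + 1400 + 1300 + 1150 + 1000 + 1000 + 900 + 800 = 15050 kg.
Lower bound: ⌈15050/1750⌉ = 9 containers.
Also, 11 pallets each exceed 875 kg, and no two of those can share a container, so at least 11 containers are needed.
A packing using 11 containers:
  container 1: 1550 = 1550
  container 2: 1550 = 1550
  container 3: 1550 = 1550
  container 4: 1450 = 1450
  container 5: 1400 = 1400
  container 6: 1400 = 1400
  container 7: 1300 = 1300
  container 8: 1150 = 1150
  container 9: 1000 = 1000
  container 10: 1000 = 1000
  container 11: 900 + 800 = 1700
This matches the lower bound, so 11 is optimal.

11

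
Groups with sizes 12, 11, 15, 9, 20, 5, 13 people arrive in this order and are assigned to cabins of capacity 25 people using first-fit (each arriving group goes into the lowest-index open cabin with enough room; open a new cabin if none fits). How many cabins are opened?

4

  12 → cabin 1 (new)  [load 12/25]
  11 → cabin 1  [load 23/25]
  15 → cabin 2 (new)  [load 15/25]
  9 → cabin 2  [load 24/25]
  20 → cabin 3 (new)  [load 20/25]
  5 → cabin 3  [load 25/25]
  13 → cabin 4 (new)  [load 13/25]
4 cabins opened.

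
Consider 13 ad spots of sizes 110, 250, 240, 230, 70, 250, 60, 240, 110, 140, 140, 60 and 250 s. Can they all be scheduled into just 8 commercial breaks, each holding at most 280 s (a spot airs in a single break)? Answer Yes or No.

Total = 2150 s; ⌈2150/280⌉ = 8.
The bound of 8 does not rule out 8, but exhaustive search shows no assignment into 8 commercial breaks of capacity 280 s exists — the minimum is 9.

No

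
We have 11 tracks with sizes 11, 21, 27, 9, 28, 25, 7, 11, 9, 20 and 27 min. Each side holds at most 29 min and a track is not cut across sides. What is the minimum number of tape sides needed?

Total = 28 + 27 + 27 + 25 + 21 + 20 + 11 + 11 + 9 + 9 + 7 = 195 min.
Lower bound: ⌈195/29⌉ = 7 tape sides.
A packing using 8 tape sides:
  side 1: 28 = 28
  side 2: 27 = 27
  side 3: 27 = 27
  side 4: 25 = 25
  side 5: 21 + 7 = 28
  side 6: 20 + 9 = 29
  side 7: 11 + 11 = 22
  side 8: 9 = 9
No arrangement into 7 tape sides stays within capacity, so 8 is optimal.

8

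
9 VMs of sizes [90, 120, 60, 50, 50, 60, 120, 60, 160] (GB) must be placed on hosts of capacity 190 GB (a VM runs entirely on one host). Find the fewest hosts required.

5

Total = 160 + 120 + 120 + 90 + 60 + 60 + 60 + 50 + 50 = 770 GB.
Lower bound: ⌈770/190⌉ = 5 hosts.
A packing using 5 hosts:
  host 1: 160 = 160
  host 2: 120 + 60 = 180
  host 3: 120 + 60 = 180
  host 4: 90 + 60 = 150
  host 5: 50 + 50 = 100
This matches the lower bound, so 5 is optimal.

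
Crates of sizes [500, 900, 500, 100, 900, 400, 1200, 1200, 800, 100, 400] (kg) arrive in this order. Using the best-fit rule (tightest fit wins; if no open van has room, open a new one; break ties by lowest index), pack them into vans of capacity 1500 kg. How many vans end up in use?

  500 → van 1 (new)  [load 500/1500]
  900 → van 1  [load 1400/1500]
  500 → van 2 (new)  [load 500/1500]
  100 → van 1  [load 1500/1500]
  900 → van 2  [load 1400/1500]
  400 → van 3 (new)  [load 400/1500]
  1200 → van 4 (new)  [load 1200/1500]
  1200 → van 5 (new)  [load 1200/1500]
  800 → van 3  [load 1200/1500]
  100 → van 2  [load 1500/1500]
  400 → van 6 (new)  [load 400/1500]
6 vans opened.

6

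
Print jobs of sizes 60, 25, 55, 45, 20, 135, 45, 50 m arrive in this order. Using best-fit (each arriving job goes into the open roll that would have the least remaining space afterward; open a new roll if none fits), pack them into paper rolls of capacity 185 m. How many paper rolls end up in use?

3

  60 → roll 1 (new)  [load 60/185]
  25 → roll 1  [load 85/185]
  55 → roll 1  [load 140/185]
  45 → roll 1  [load 185/185]
  20 → roll 2 (new)  [load 20/185]
  135 → roll 2  [load 155/185]
  45 → roll 3 (new)  [load 45/185]
  50 → roll 3  [load 95/185]
3 paper rolls opened.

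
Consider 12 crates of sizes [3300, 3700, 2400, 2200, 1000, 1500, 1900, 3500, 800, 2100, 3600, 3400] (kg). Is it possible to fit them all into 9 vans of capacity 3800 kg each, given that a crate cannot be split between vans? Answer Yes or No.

Yes

A valid assignment using 9 vans:
  van 1: 3700 = 3700
  van 2: 3600 = 3600
  van 3: 3500 = 3500
  van 4: 3400 = 3400
  van 5: 3300 = 3300
  van 6: 2400 + 1000 = 3400
  van 7: 2200 + 1500 = 3700
  van 8: 2100 + 800 = 2900
  van 9: 1900 = 1900
Every load is within 3800 kg, so 9 vans suffice.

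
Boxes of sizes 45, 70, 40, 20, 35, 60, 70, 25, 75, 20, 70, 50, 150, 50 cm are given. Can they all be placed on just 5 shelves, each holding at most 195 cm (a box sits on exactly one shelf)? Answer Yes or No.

A valid assignment using 4 shelves:
  shelf 1: 150 + 45 = 195
  shelf 2: 75 + 70 + 50 = 195
  shelf 3: 70 + 70 + 35 + 20 = 195
  shelf 4: 60 + 50 + 40 + 25 + 20 = 195
That uses only 4 ≤ 5, so 5 shelves are enough.

Yes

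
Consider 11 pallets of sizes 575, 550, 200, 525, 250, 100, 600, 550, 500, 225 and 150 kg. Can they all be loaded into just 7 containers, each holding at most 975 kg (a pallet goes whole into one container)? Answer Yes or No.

Yes

A valid assignment using 6 containers:
  container 1: 600 + 250 + 100 = 950
  container 2: 575 + 225 + 150 = 950
  container 3: 550 + 200 = 750
  container 4: 550 = 550
  container 5: 525 = 525
  container 6: 500 = 500
That uses only 6 ≤ 7, so 7 containers are enough.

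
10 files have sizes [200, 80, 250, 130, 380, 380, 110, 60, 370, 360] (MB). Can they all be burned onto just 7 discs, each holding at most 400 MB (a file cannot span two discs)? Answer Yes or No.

A valid assignment using 7 discs:
  disc 1: 380 = 380
  disc 2: 380 = 380
  disc 3: 370 = 370
  disc 4: 360 = 360
  disc 5: 250 + 130 = 380
  disc 6: 200 + 110 + 80 = 390
  disc 7: 60 = 60
Every load is within 400 MB, so 7 discs suffice.

Yes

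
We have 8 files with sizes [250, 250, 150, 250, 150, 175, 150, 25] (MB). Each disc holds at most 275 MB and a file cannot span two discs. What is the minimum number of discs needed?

7

Total = 250 + 250 + 250 + 175 + 150 + 150 + 150 + 25 = 1400 MB.
Lower bound: ⌈1400/275⌉ = 6 discs.
Also, 7 files each exceed 275/2 MB, and no two of those can share a disc, so at least 7 discs are needed.
A packing using 7 discs:
  disc 1: 250 + 25 = 275
  disc 2: 250 = 250
  disc 3: 250 = 250
  disc 4: 175 = 175
  disc 5: 150 = 150
  disc 6: 150 = 150
  disc 7: 150 = 150
This matches the lower bound, so 7 is optimal.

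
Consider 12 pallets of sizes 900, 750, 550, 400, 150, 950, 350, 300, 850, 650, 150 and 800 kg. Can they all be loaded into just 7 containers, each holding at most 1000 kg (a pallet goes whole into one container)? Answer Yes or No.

Total = 6800 kg; ⌈6800/1000⌉ = 7.
The bound of 7 does not rule out 7, but exhaustive search shows no assignment into 7 containers of capacity 1000 kg exists — the minimum is 8.

No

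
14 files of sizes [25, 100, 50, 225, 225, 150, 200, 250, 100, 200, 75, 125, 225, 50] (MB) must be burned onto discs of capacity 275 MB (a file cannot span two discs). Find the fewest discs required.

8

Total = 250 + 225 + 225 + 225 + 200 + 200 + 150 + 125 + 100 + 100 + 75 + 50 + 50 + 25 = 2000 MB.
Lower bound: ⌈2000/275⌉ = 8 discs.
A packing using 8 discs:
  disc 1: 250 + 25 = 275
  disc 2: 225 + 50 = 275
  disc 3: 225 + 50 = 275
  disc 4: 225 = 225
  disc 5: 200 + 75 = 275
  disc 6: 200 = 200
  disc 7: 150 + 125 = 275
  disc 8: 100 + 100 = 200
This matches the lower bound, so 8 is optimal.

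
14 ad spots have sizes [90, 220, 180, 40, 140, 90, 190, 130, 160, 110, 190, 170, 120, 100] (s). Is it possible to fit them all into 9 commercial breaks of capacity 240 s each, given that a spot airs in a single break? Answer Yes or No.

No

Total = 1930 s; ⌈1930/240⌉ = 9.
The bound of 9 does not rule out 9, but exhaustive search shows no assignment into 9 commercial breaks of capacity 240 s exists — the minimum is 10.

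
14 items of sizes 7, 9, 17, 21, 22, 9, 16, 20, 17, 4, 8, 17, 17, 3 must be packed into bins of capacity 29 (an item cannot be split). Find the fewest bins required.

Total = 22 + 21 + 20 + 17 + 17 + 17 + 17 + 16 + 9 + 9 + 8 + 7 + 4 + 3 = 187.
Lower bound: ⌈187/29⌉ = 7 bins.
Also, 8 items each exceed 29/2, and no two of those can share a bin, so at least 8 bins are needed.
A packing using 8 bins:
  bin 1: 22 + 7 = 29
  bin 2: 21 + 8 = 29
  bin 3: 20 + 9 = 29
  bin 4: 17 + 9 + 3 = 29
  bin 5: 17 + 4 = 21
  bin 6: 17 = 17
  bin 7: 17 = 17
  bin 8: 16 = 16
This matches the lower bound, so 8 is optimal.

8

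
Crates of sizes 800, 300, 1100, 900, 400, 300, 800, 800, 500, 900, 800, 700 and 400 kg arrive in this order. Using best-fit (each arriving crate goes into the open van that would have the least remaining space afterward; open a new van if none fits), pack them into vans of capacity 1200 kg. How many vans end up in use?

8

  800 → van 1 (new)  [load 800/1200]
  300 → van 1  [load 1100/1200]
  1100 → van 2 (new)  [load 1100/1200]
  900 → van 3 (new)  [load 900/1200]
  400 → van 4 (new)  [load 400/1200]
  300 → van 3  [load 1200/1200]
  800 → van 4  [load 1200/1200]
  800 → van 5 (new)  [load 800/1200]
  500 → van 6 (new)  [load 500/1200]
  900 → van 7 (new)  [load 900/1200]
  800 → van 8 (new)  [load 800/1200]
  700 → van 6  [load 1200/1200]
  400 → van 5  [load 1200/1200]
8 vans opened.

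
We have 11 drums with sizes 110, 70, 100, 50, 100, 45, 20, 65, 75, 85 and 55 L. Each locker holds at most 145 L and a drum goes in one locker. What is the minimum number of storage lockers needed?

6

Total = 110 + 100 + 100 + 85 + 75 + 70 + 65 + 55 + 50 + 45 + 20 = 775 L.
Lower bound: ⌈775/145⌉ = 6 storage lockers.
A packing using 6 storage lockers:
  locker 1: 110 + 20 = 130
  locker 2: 100 + 45 = 145
  locker 3: 100 = 100
  locker 4: 85 + 55 = 140
  locker 5: 75 + 70 = 145
  locker 6: 65 + 50 = 115
This matches the lower bound, so 6 is optimal.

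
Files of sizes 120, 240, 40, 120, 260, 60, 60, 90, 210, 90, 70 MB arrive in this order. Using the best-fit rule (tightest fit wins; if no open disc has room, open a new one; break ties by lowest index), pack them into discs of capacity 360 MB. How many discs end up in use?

5

  120 → disc 1 (new)  [load 120/360]
  240 → disc 1  [load 360/360]
  40 → disc 2 (new)  [load 40/360]
  120 → disc 2  [load 160/360]
  260 → disc 3 (new)  [load 260/360]
  60 → disc 3  [load 320/360]
  60 → disc 2  [load 220/360]
  90 → disc 2  [load 310/360]
  210 → disc 4 (new)  [load 210/360]
  90 → disc 4  [load 300/360]
  70 → disc 5 (new)  [load 70/360]
5 discs opened.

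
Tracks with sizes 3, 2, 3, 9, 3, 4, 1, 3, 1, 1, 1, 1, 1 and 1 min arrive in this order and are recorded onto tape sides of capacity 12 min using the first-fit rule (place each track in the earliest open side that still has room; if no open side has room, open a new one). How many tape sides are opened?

3

  3 → side 1 (new)  [load 3/12]
  2 → side 1  [load 5/12]
  3 → side 1  [load 8/12]
  9 → side 2 (new)  [load 9/12]
  3 → side 1  [load 11/12]
  4 → side 3 (new)  [load 4/12]
  1 → side 1  [load 12/12]
  3 → side 2  [load 12/12]
  1 → side 3  [load 5/12]
  1 → side 3  [load 6/12]
  1 → side 3  [load 7/12]
  1 → side 3  [load 8/12]
  1 → side 3  [load 9/12]
  1 → side 3  [load 10/12]
3 tape sides opened.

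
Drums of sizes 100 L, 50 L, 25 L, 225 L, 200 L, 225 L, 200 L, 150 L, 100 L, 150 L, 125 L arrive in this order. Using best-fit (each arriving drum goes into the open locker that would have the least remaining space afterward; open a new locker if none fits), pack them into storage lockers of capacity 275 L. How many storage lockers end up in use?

7

  100 → locker 1 (new)  [load 100/275]
  50 → locker 1  [load 150/275]
  25 → locker 1  [load 175/275]
  225 → locker 2 (new)  [load 225/275]
  200 → locker 3 (new)  [load 200/275]
  225 → locker 4 (new)  [load 225/275]
  200 → locker 5 (new)  [load 200/275]
  150 → locker 6 (new)  [load 150/275]
  100 → locker 1  [load 275/275]
  150 → locker 7 (new)  [load 150/275]
  125 → locker 6  [load 275/275]
7 storage lockers opened.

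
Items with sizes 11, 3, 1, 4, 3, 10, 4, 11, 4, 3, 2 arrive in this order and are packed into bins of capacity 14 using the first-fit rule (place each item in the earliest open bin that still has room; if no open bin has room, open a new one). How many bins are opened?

4

  11 → bin 1 (new)  [load 11/14]
  3 → bin 1  [load 14/14]
  1 → bin 2 (new)  [load 1/14]
  4 → bin 2  [load 5/14]
  3 → bin 2  [load 8/14]
  10 → bin 3 (new)  [load 10/14]
  4 → bin 2  [load 12/14]
  11 → bin 4 (new)  [load 11/14]
  4 → bin 3  [load 14/14]
  3 → bin 4  [load 14/14]
  2 → bin 2  [load 14/14]
4 bins opened.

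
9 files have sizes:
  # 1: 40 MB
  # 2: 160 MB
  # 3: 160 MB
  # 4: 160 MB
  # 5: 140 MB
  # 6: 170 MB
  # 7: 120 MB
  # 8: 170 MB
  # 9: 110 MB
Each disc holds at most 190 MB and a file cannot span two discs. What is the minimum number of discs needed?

8

Total = 170 + 170 + 160 + 160 + 160 + 140 + 120 + 110 + 40 = 1230 MB.
Lower bound: ⌈1230/190⌉ = 7 discs.
Also, 8 files each exceed 95 MB, and no two of those can share a disc, so at least 8 discs are needed.
A packing using 8 discs:
  disc 1: 170 = 170
  disc 2: 170 = 170
  disc 3: 160 = 160
  disc 4: 160 = 160
  disc 5: 160 = 160
  disc 6: 140 + 40 = 180
  disc 7: 120 = 120
  disc 8: 110 = 110
This matches the lower bound, so 8 is optimal.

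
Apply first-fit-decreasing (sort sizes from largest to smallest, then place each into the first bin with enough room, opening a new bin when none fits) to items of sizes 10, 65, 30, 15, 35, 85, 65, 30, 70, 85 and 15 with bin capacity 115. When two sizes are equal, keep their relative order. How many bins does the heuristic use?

5

Sorted descending: 85, 85, 70, 65, 65, 35, 30, 30, 15, 15, 10.
  85 → bin 1 (new)  [load 85/115]
  85 → bin 2 (new)  [load 85/115]
  70 → bin 3 (new)  [load 70/115]
  65 → bin 4 (new)  [load 65/115]
  65 → bin 5 (new)  [load 65/115]
  35 → bin 3  [load 105/115]
  30 → bin 1  [load 115/115]
  30 → bin 2  [load 115/115]
  15 → bin 4  [load 80/115]
  15 → bin 4  [load 95/115]
  10 → bin 3  [load 115/115]
5 bins opened.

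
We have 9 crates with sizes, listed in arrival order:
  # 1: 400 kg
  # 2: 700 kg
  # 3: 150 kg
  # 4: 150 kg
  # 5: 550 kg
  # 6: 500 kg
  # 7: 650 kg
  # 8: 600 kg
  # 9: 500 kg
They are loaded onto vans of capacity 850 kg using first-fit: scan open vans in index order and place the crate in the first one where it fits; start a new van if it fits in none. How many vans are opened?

  400 → van 1 (new)  [load 400/850]
  700 → van 2 (new)  [load 700/850]
  150 → van 1  [load 550/850]
  150 → van 1  [load 700/850]
  550 → van 3 (new)  [load 550/850]
  500 → van 4 (new)  [load 500/850]
  650 → van 5 (new)  [load 650/850]
  600 → van 6 (new)  [load 600/850]
  500 → van 7 (new)  [load 500/850]
7 vans opened.

7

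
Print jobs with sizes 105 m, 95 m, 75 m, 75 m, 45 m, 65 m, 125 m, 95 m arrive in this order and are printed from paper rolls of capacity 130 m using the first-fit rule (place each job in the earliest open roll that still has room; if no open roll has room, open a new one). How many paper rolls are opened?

7

  105 → roll 1 (new)  [load 105/130]
  95 → roll 2 (new)  [load 95/130]
  75 → roll 3 (new)  [load 75/130]
  75 → roll 4 (new)  [load 75/130]
  45 → roll 3  [load 120/130]
  65 → roll 5 (new)  [load 65/130]
  125 → roll 6 (new)  [load 125/130]
  95 → roll 7 (new)  [load 95/130]
7 paper rolls opened.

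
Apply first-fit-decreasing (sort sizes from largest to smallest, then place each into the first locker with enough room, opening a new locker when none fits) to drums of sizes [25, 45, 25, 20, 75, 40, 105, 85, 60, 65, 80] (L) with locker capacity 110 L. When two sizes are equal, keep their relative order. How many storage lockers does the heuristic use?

Sorted descending: 105, 85, 80, 75, 65, 60, 45, 40, 25, 25, 20.
  105 → locker 1 (new)  [load 105/110]
  85 → locker 2 (new)  [load 85/110]
  80 → locker 3 (new)  [load 80/110]
  75 → locker 4 (new)  [load 75/110]
  65 → locker 5 (new)  [load 65/110]
  60 → locker 6 (new)  [load 60/110]
  45 → locker 5  [load 110/110]
  40 → locker 6  [load 100/110]
  25 → locker 2  [load 110/110]
  25 → locker 3  [load 105/110]
  20 → locker 4  [load 95/110]
6 storage lockers opened.

6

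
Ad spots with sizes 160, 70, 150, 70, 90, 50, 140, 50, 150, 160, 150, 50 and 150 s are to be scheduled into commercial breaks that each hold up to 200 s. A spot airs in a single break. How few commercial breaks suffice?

Total = 160 + 160 + 150 + 150 + 150 + 150 + 140 + 90 + 70 + 70 + 50 + 50 + 50 = 1440 s.
Lower bound: ⌈1440/200⌉ = 8 commercial breaks.
A packing using 9 commercial breaks:
  break 1: 160 = 160
  break 2: 160 = 160
  break 3: 150 + 50 = 200
  break 4: 150 + 50 = 200
  break 5: 150 + 50 = 200
  break 6: 150 = 150
  break 7: 140 = 140
  break 8: 90 + 70 = 160
  break 9: 70 = 70
No arrangement into 8 commercial breaks stays within capacity, so 9 is optimal.

9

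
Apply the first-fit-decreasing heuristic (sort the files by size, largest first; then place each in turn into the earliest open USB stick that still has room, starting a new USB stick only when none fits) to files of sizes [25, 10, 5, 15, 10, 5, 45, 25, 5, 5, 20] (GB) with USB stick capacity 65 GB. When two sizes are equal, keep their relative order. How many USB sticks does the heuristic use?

Sorted descending: 45, 25, 25, 20, 15, 10, 10, 5, 5, 5, 5.
  45 → USB stick 1 (new)  [load 45/65]
  25 → USB stick 2 (new)  [load 25/65]
  25 → USB stick 2  [load 50/65]
  20 → USB stick 1  [load 65/65]
  15 → USB stick 2  [load 65/65]
  10 → USB stick 3 (new)  [load 10/65]
  10 → USB stick 3  [load 20/65]
  5 → USB stick 3  [load 25/65]
  5 → USB stick 3  [load 30/65]
  5 → USB stick 3  [load 35/65]
  5 → USB stick 3  [load 40/65]
3 USB sticks opened.

3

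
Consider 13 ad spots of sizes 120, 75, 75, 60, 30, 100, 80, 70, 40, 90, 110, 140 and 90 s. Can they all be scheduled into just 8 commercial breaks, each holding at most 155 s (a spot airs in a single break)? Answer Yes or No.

A valid assignment using 8 commercial breaks:
  break 1: 140 = 140
  break 2: 120 + 30 = 150
  break 3: 110 + 40 = 150
  break 4: 100 = 100
  break 5: 90 + 60 = 150
  break 6: 90 = 90
  break 7: 80 + 75 = 155
  break 8: 75 + 70 = 145
Every load is within 155 s, so 8 commercial breaks suffice.

Yes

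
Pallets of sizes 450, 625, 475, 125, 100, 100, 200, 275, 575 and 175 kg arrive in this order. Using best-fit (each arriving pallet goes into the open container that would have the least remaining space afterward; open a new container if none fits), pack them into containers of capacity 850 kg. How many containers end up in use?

4

  450 → container 1 (new)  [load 450/850]
  625 → container 2 (new)  [load 625/850]
  475 → container 3 (new)  [load 475/850]
  125 → container 2  [load 750/850]
  100 → container 2  [load 850/850]
  100 → container 3  [load 575/850]
  200 → container 3  [load 775/850]
  275 → container 1  [load 725/850]
  575 → container 4 (new)  [load 575/850]
  175 → container 4  [load 750/850]
4 containers opened.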